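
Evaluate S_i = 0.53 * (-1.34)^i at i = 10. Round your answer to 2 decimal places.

S_10 = 0.53 * (-1.34)^10 ≈ 0.53 * 18.6659 ≈ 9.89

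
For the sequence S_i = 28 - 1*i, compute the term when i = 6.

S_6 = 28 + -1*6 = 28 + -6 = 22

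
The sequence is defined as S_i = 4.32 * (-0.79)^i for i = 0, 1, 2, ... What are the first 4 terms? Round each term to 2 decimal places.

This is a geometric sequence.
i=0: S_0 = 4.32 * (-0.79)^0 = 4.32
i=1: S_1 = 4.32 * (-0.79)^1 ≈ -3.41
i=2: S_2 = 4.32 * (-0.79)^2 ≈ 2.7
i=3: S_3 = 4.32 * (-0.79)^3 ≈ -2.13
The first 4 terms are: [4.32, -3.41, 2.7, -2.13]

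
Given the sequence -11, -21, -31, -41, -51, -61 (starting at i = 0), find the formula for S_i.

Check differences: -21 - -11 = -10
-31 - -21 = -10
Common difference d = -10.
First term a = -11.
Formula: S_i = -11 - 10*i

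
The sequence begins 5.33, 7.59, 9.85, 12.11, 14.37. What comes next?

Differences: 7.59 - 5.33 = 2.26
This is an arithmetic sequence with common difference d = 2.26.
Next term = 14.37 + 2.26 = 16.63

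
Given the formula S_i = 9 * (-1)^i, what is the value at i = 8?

S_8 = 9 * (-1)^8 = 9 * 1 = 9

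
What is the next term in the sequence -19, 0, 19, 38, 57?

Differences: 0 - -19 = 19
This is an arithmetic sequence with common difference d = 19.
Next term = 57 + 19 = 76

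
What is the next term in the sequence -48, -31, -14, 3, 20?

Differences: -31 - -48 = 17
This is an arithmetic sequence with common difference d = 17.
Next term = 20 + 17 = 37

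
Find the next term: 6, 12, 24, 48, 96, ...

Ratios: 12 / 6 = 2.0
This is a geometric sequence with common ratio r = 2.
Next term = 96 * 2 = 192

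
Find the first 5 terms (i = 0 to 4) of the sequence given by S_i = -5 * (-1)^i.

This is a geometric sequence.
i=0: S_0 = -5 * (-1)^0 = -5
i=1: S_1 = -5 * (-1)^1 = 5
i=2: S_2 = -5 * (-1)^2 = -5
i=3: S_3 = -5 * (-1)^3 = 5
i=4: S_4 = -5 * (-1)^4 = -5
The first 5 terms are: [-5, 5, -5, 5, -5]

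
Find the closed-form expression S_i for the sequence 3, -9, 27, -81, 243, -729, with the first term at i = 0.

Check ratios: -9 / 3 = -3.0
Common ratio r = -3.
First term a = 3.
Formula: S_i = 3 * (-3)^i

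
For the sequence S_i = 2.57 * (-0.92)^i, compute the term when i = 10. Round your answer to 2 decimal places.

S_10 = 2.57 * (-0.92)^10 ≈ 2.57 * 0.4344 ≈ 1.12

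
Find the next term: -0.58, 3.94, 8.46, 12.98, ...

Differences: 3.94 - -0.58 = 4.52
This is an arithmetic sequence with common difference d = 4.52.
Next term = 12.98 + 4.52 = 17.5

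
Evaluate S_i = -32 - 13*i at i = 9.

S_9 = -32 + -13*9 = -32 + -117 = -149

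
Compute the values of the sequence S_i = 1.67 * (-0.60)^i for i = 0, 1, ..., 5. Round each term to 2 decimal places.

This is a geometric sequence.
i=0: S_0 = 1.67 * (-0.6)^0 = 1.67
i=1: S_1 = 1.67 * (-0.6)^1 ≈ -1.0
i=2: S_2 = 1.67 * (-0.6)^2 ≈ 0.6
i=3: S_3 = 1.67 * (-0.6)^3 ≈ -0.36
i=4: S_4 = 1.67 * (-0.6)^4 ≈ 0.22
i=5: S_5 = 1.67 * (-0.6)^5 ≈ -0.13
The first 6 terms are: [1.67, -1.0, 0.6, -0.36, 0.22, -0.13]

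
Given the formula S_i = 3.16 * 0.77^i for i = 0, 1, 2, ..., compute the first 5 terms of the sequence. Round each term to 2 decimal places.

This is a geometric sequence.
i=0: S_0 = 3.16 * 0.77^0 = 3.16
i=1: S_1 = 3.16 * 0.77^1 ≈ 2.43
i=2: S_2 = 3.16 * 0.77^2 ≈ 1.87
i=3: S_3 = 3.16 * 0.77^3 ≈ 1.44
i=4: S_4 = 3.16 * 0.77^4 ≈ 1.11
The first 5 terms are: [3.16, 2.43, 1.87, 1.44, 1.11]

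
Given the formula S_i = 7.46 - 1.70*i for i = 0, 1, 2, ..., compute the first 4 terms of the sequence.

This is an arithmetic sequence.
i=0: S_0 = 7.46 + -1.7*0 = 7.46
i=1: S_1 = 7.46 + -1.7*1 = 5.76
i=2: S_2 = 7.46 + -1.7*2 = 4.06
i=3: S_3 = 7.46 + -1.7*3 = 2.36
The first 4 terms are: [7.46, 5.76, 4.06, 2.36]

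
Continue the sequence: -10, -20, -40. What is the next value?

Ratios: -20 / -10 = 2.0
This is a geometric sequence with common ratio r = 2.
Next term = -40 * 2 = -80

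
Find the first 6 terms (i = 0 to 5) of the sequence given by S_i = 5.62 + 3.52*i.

This is an arithmetic sequence.
i=0: S_0 = 5.62 + 3.52*0 = 5.62
i=1: S_1 = 5.62 + 3.52*1 = 9.14
i=2: S_2 = 5.62 + 3.52*2 = 12.66
i=3: S_3 = 5.62 + 3.52*3 = 16.18
i=4: S_4 = 5.62 + 3.52*4 = 19.7
i=5: S_5 = 5.62 + 3.52*5 = 23.22
The first 6 terms are: [5.62, 9.14, 12.66, 16.18, 19.7, 23.22]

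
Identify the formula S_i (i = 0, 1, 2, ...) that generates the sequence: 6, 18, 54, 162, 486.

Check ratios: 18 / 6 = 3.0
Common ratio r = 3.
First term a = 6.
Formula: S_i = 6 * 3^i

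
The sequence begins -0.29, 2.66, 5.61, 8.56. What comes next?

Differences: 2.66 - -0.29 = 2.95
This is an arithmetic sequence with common difference d = 2.95.
Next term = 8.56 + 2.95 = 11.51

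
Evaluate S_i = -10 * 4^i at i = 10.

S_10 = -10 * 4^10 = -10 * 1048576 = -10485760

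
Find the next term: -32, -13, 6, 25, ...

Differences: -13 - -32 = 19
This is an arithmetic sequence with common difference d = 19.
Next term = 25 + 19 = 44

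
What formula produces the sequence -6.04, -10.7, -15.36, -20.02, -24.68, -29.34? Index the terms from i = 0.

Check differences: -10.7 - -6.04 = -4.66
-15.36 - -10.7 = -4.66
Common difference d = -4.66.
First term a = -6.04.
Formula: S_i = -6.04 - 4.66*i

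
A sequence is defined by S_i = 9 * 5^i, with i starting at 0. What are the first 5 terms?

This is a geometric sequence.
i=0: S_0 = 9 * 5^0 = 9
i=1: S_1 = 9 * 5^1 = 45
i=2: S_2 = 9 * 5^2 = 225
i=3: S_3 = 9 * 5^3 = 1125
i=4: S_4 = 9 * 5^4 = 5625
The first 5 terms are: [9, 45, 225, 1125, 5625]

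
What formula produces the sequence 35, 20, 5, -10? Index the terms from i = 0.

Check differences: 20 - 35 = -15
5 - 20 = -15
Common difference d = -15.
First term a = 35.
Formula: S_i = 35 - 15*i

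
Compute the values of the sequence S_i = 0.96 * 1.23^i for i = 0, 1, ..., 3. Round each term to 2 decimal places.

This is a geometric sequence.
i=0: S_0 = 0.96 * 1.23^0 = 0.96
i=1: S_1 = 0.96 * 1.23^1 ≈ 1.18
i=2: S_2 = 0.96 * 1.23^2 ≈ 1.45
i=3: S_3 = 0.96 * 1.23^3 ≈ 1.79
The first 4 terms are: [0.96, 1.18, 1.45, 1.79]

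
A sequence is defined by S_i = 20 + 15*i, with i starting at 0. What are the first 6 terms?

This is an arithmetic sequence.
i=0: S_0 = 20 + 15*0 = 20
i=1: S_1 = 20 + 15*1 = 35
i=2: S_2 = 20 + 15*2 = 50
i=3: S_3 = 20 + 15*3 = 65
i=4: S_4 = 20 + 15*4 = 80
i=5: S_5 = 20 + 15*5 = 95
The first 6 terms are: [20, 35, 50, 65, 80, 95]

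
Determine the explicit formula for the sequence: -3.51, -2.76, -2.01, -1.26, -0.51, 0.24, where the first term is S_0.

Check differences: -2.76 - -3.51 = 0.75
-2.01 - -2.76 = 0.75
Common difference d = 0.75.
First term a = -3.51.
Formula: S_i = -3.51 + 0.75*i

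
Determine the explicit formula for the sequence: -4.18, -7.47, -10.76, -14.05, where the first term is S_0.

Check differences: -7.47 - -4.18 = -3.29
-10.76 - -7.47 = -3.29
Common difference d = -3.29.
First term a = -4.18.
Formula: S_i = -4.18 - 3.29*i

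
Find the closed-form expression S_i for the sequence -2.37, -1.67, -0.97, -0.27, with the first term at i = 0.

Check differences: -1.67 - -2.37 = 0.7
-0.97 - -1.67 = 0.7
Common difference d = 0.7.
First term a = -2.37.
Formula: S_i = -2.37 + 0.70*i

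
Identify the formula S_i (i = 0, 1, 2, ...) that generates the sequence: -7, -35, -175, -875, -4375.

Check ratios: -35 / -7 = 5.0
Common ratio r = 5.
First term a = -7.
Formula: S_i = -7 * 5^i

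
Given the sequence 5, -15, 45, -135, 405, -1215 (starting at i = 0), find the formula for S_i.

Check ratios: -15 / 5 = -3.0
Common ratio r = -3.
First term a = 5.
Formula: S_i = 5 * (-3)^i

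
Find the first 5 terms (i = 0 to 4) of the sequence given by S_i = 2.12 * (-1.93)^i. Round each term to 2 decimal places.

This is a geometric sequence.
i=0: S_0 = 2.12 * (-1.93)^0 = 2.12
i=1: S_1 = 2.12 * (-1.93)^1 ≈ -4.09
i=2: S_2 = 2.12 * (-1.93)^2 ≈ 7.9
i=3: S_3 = 2.12 * (-1.93)^3 ≈ -15.24
i=4: S_4 = 2.12 * (-1.93)^4 ≈ 29.41
The first 5 terms are: [2.12, -4.09, 7.9, -15.24, 29.41]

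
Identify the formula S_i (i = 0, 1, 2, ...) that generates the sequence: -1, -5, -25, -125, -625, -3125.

Check ratios: -5 / -1 = 5.0
Common ratio r = 5.
First term a = -1.
Formula: S_i = -1 * 5^i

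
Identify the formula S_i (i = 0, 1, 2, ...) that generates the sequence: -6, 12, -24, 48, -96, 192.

Check ratios: 12 / -6 = -2.0
Common ratio r = -2.
First term a = -6.
Formula: S_i = -6 * (-2)^i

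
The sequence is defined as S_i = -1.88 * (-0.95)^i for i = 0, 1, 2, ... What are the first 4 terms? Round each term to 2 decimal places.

This is a geometric sequence.
i=0: S_0 = -1.88 * (-0.95)^0 = -1.88
i=1: S_1 = -1.88 * (-0.95)^1 ≈ 1.79
i=2: S_2 = -1.88 * (-0.95)^2 ≈ -1.7
i=3: S_3 = -1.88 * (-0.95)^3 ≈ 1.61
The first 4 terms are: [-1.88, 1.79, -1.7, 1.61]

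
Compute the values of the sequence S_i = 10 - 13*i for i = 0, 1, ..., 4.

This is an arithmetic sequence.
i=0: S_0 = 10 + -13*0 = 10
i=1: S_1 = 10 + -13*1 = -3
i=2: S_2 = 10 + -13*2 = -16
i=3: S_3 = 10 + -13*3 = -29
i=4: S_4 = 10 + -13*4 = -42
The first 5 terms are: [10, -3, -16, -29, -42]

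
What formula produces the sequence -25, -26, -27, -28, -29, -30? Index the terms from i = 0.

Check differences: -26 - -25 = -1
-27 - -26 = -1
Common difference d = -1.
First term a = -25.
Formula: S_i = -25 - 1*i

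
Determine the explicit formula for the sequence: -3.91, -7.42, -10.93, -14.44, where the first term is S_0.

Check differences: -7.42 - -3.91 = -3.51
-10.93 - -7.42 = -3.51
Common difference d = -3.51.
First term a = -3.91.
Formula: S_i = -3.91 - 3.51*i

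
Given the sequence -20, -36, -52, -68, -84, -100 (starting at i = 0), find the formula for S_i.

Check differences: -36 - -20 = -16
-52 - -36 = -16
Common difference d = -16.
First term a = -20.
Formula: S_i = -20 - 16*i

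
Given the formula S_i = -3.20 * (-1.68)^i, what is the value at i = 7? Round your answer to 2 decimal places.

S_7 = -3.2 * (-1.68)^7 ≈ -3.2 * -37.7716 ≈ 120.87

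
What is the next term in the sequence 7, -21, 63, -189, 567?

Ratios: -21 / 7 = -3.0
This is a geometric sequence with common ratio r = -3.
Next term = 567 * -3 = -1701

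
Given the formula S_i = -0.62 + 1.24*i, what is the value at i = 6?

S_6 = -0.62 + 1.24*6 = -0.62 + 7.44 = 6.82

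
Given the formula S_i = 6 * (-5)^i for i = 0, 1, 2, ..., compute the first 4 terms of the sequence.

This is a geometric sequence.
i=0: S_0 = 6 * (-5)^0 = 6
i=1: S_1 = 6 * (-5)^1 = -30
i=2: S_2 = 6 * (-5)^2 = 150
i=3: S_3 = 6 * (-5)^3 = -750
The first 4 terms are: [6, -30, 150, -750]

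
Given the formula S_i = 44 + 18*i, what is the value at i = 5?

S_5 = 44 + 18*5 = 44 + 90 = 134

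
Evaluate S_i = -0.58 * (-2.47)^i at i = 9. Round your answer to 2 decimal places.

S_9 = -0.58 * (-2.47)^9 ≈ -0.58 * -3421.9415 ≈ 1984.73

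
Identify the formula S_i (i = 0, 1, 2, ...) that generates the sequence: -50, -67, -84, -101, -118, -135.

Check differences: -67 - -50 = -17
-84 - -67 = -17
Common difference d = -17.
First term a = -50.
Formula: S_i = -50 - 17*i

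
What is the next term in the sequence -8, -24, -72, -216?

Ratios: -24 / -8 = 3.0
This is a geometric sequence with common ratio r = 3.
Next term = -216 * 3 = -648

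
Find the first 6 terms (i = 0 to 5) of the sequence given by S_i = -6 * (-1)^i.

This is a geometric sequence.
i=0: S_0 = -6 * (-1)^0 = -6
i=1: S_1 = -6 * (-1)^1 = 6
i=2: S_2 = -6 * (-1)^2 = -6
i=3: S_3 = -6 * (-1)^3 = 6
i=4: S_4 = -6 * (-1)^4 = -6
i=5: S_5 = -6 * (-1)^5 = 6
The first 6 terms are: [-6, 6, -6, 6, -6, 6]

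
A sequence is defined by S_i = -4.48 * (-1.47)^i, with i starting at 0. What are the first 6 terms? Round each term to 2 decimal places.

This is a geometric sequence.
i=0: S_0 = -4.48 * (-1.47)^0 = -4.48
i=1: S_1 = -4.48 * (-1.47)^1 ≈ 6.59
i=2: S_2 = -4.48 * (-1.47)^2 ≈ -9.68
i=3: S_3 = -4.48 * (-1.47)^3 ≈ 14.23
i=4: S_4 = -4.48 * (-1.47)^4 ≈ -20.92
i=5: S_5 = -4.48 * (-1.47)^5 ≈ 30.75
The first 6 terms are: [-4.48, 6.59, -9.68, 14.23, -20.92, 30.75]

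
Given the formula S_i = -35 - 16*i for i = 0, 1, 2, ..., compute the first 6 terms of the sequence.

This is an arithmetic sequence.
i=0: S_0 = -35 + -16*0 = -35
i=1: S_1 = -35 + -16*1 = -51
i=2: S_2 = -35 + -16*2 = -67
i=3: S_3 = -35 + -16*3 = -83
i=4: S_4 = -35 + -16*4 = -99
i=5: S_5 = -35 + -16*5 = -115
The first 6 terms are: [-35, -51, -67, -83, -99, -115]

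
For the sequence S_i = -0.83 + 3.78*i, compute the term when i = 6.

S_6 = -0.83 + 3.78*6 = -0.83 + 22.68 = 21.85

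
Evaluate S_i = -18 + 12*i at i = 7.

S_7 = -18 + 12*7 = -18 + 84 = 66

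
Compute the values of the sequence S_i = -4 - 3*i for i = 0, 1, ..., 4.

This is an arithmetic sequence.
i=0: S_0 = -4 + -3*0 = -4
i=1: S_1 = -4 + -3*1 = -7
i=2: S_2 = -4 + -3*2 = -10
i=3: S_3 = -4 + -3*3 = -13
i=4: S_4 = -4 + -3*4 = -16
The first 5 terms are: [-4, -7, -10, -13, -16]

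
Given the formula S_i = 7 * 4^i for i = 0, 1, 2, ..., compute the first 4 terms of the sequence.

This is a geometric sequence.
i=0: S_0 = 7 * 4^0 = 7
i=1: S_1 = 7 * 4^1 = 28
i=2: S_2 = 7 * 4^2 = 112
i=3: S_3 = 7 * 4^3 = 448
The first 4 terms are: [7, 28, 112, 448]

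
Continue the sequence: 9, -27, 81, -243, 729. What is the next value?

Ratios: -27 / 9 = -3.0
This is a geometric sequence with common ratio r = -3.
Next term = 729 * -3 = -2187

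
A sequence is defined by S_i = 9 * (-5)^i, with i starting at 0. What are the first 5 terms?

This is a geometric sequence.
i=0: S_0 = 9 * (-5)^0 = 9
i=1: S_1 = 9 * (-5)^1 = -45
i=2: S_2 = 9 * (-5)^2 = 225
i=3: S_3 = 9 * (-5)^3 = -1125
i=4: S_4 = 9 * (-5)^4 = 5625
The first 5 terms are: [9, -45, 225, -1125, 5625]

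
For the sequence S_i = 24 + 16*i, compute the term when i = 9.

S_9 = 24 + 16*9 = 24 + 144 = 168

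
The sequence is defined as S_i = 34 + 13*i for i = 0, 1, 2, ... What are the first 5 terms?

This is an arithmetic sequence.
i=0: S_0 = 34 + 13*0 = 34
i=1: S_1 = 34 + 13*1 = 47
i=2: S_2 = 34 + 13*2 = 60
i=3: S_3 = 34 + 13*3 = 73
i=4: S_4 = 34 + 13*4 = 86
The first 5 terms are: [34, 47, 60, 73, 86]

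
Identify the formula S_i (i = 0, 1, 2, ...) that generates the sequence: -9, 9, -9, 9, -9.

Check ratios: 9 / -9 = -1.0
Common ratio r = -1.
First term a = -9.
Formula: S_i = -9 * (-1)^i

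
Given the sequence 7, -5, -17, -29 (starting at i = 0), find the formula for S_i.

Check differences: -5 - 7 = -12
-17 - -5 = -12
Common difference d = -12.
First term a = 7.
Formula: S_i = 7 - 12*i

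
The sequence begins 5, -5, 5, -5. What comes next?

Ratios: -5 / 5 = -1.0
This is a geometric sequence with common ratio r = -1.
Next term = -5 * -1 = 5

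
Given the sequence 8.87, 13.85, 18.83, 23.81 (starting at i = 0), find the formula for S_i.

Check differences: 13.85 - 8.87 = 4.98
18.83 - 13.85 = 4.98
Common difference d = 4.98.
First term a = 8.87.
Formula: S_i = 8.87 + 4.98*i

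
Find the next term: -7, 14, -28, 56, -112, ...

Ratios: 14 / -7 = -2.0
This is a geometric sequence with common ratio r = -2.
Next term = -112 * -2 = 224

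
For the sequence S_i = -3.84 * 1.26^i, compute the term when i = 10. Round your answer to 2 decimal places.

S_10 = -3.84 * 1.26^10 ≈ -3.84 * 10.0857 ≈ -38.73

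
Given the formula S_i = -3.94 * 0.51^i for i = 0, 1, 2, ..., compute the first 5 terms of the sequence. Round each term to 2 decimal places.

This is a geometric sequence.
i=0: S_0 = -3.94 * 0.51^0 = -3.94
i=1: S_1 = -3.94 * 0.51^1 ≈ -2.01
i=2: S_2 = -3.94 * 0.51^2 ≈ -1.02
i=3: S_3 = -3.94 * 0.51^3 ≈ -0.52
i=4: S_4 = -3.94 * 0.51^4 ≈ -0.27
The first 5 terms are: [-3.94, -2.01, -1.02, -0.52, -0.27]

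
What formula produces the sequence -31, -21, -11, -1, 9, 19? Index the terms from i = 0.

Check differences: -21 - -31 = 10
-11 - -21 = 10
Common difference d = 10.
First term a = -31.
Formula: S_i = -31 + 10*i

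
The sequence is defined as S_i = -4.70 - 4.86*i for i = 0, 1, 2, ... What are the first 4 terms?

This is an arithmetic sequence.
i=0: S_0 = -4.7 + -4.86*0 = -4.7
i=1: S_1 = -4.7 + -4.86*1 = -9.56
i=2: S_2 = -4.7 + -4.86*2 = -14.42
i=3: S_3 = -4.7 + -4.86*3 = -19.28
The first 4 terms are: [-4.7, -9.56, -14.42, -19.28]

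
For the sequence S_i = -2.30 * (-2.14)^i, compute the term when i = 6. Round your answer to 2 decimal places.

S_6 = -2.3 * (-2.14)^6 ≈ -2.3 * 96.0467 ≈ -220.91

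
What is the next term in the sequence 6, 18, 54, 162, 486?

Ratios: 18 / 6 = 3.0
This is a geometric sequence with common ratio r = 3.
Next term = 486 * 3 = 1458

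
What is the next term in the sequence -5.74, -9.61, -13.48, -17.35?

Differences: -9.61 - -5.74 = -3.87
This is an arithmetic sequence with common difference d = -3.87.
Next term = -17.35 + -3.87 = -21.22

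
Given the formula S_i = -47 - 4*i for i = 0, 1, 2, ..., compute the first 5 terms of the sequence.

This is an arithmetic sequence.
i=0: S_0 = -47 + -4*0 = -47
i=1: S_1 = -47 + -4*1 = -51
i=2: S_2 = -47 + -4*2 = -55
i=3: S_3 = -47 + -4*3 = -59
i=4: S_4 = -47 + -4*4 = -63
The first 5 terms are: [-47, -51, -55, -59, -63]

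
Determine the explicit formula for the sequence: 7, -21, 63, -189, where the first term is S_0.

Check ratios: -21 / 7 = -3.0
Common ratio r = -3.
First term a = 7.
Formula: S_i = 7 * (-3)^i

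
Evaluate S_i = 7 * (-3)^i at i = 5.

S_5 = 7 * (-3)^5 = 7 * -243 = -1701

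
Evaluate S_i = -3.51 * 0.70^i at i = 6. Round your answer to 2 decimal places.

S_6 = -3.51 * 0.7^6 ≈ -3.51 * 0.1176 ≈ -0.41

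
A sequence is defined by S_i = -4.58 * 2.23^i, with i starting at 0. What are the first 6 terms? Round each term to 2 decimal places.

This is a geometric sequence.
i=0: S_0 = -4.58 * 2.23^0 = -4.58
i=1: S_1 = -4.58 * 2.23^1 ≈ -10.21
i=2: S_2 = -4.58 * 2.23^2 ≈ -22.78
i=3: S_3 = -4.58 * 2.23^3 ≈ -50.79
i=4: S_4 = -4.58 * 2.23^4 ≈ -113.26
i=5: S_5 = -4.58 * 2.23^5 ≈ -252.57
The first 6 terms are: [-4.58, -10.21, -22.78, -50.79, -113.26, -252.57]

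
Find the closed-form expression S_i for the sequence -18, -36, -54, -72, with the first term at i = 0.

Check differences: -36 - -18 = -18
-54 - -36 = -18
Common difference d = -18.
First term a = -18.
Formula: S_i = -18 - 18*i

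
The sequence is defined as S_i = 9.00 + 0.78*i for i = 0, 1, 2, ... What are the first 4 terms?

This is an arithmetic sequence.
i=0: S_0 = 9.0 + 0.78*0 = 9.0
i=1: S_1 = 9.0 + 0.78*1 = 9.78
i=2: S_2 = 9.0 + 0.78*2 = 10.56
i=3: S_3 = 9.0 + 0.78*3 = 11.34
The first 4 terms are: [9.0, 9.78, 10.56, 11.34]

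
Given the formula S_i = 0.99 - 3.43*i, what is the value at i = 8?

S_8 = 0.99 + -3.43*8 = 0.99 + -27.44 = -26.45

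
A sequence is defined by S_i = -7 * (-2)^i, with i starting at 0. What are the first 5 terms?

This is a geometric sequence.
i=0: S_0 = -7 * (-2)^0 = -7
i=1: S_1 = -7 * (-2)^1 = 14
i=2: S_2 = -7 * (-2)^2 = -28
i=3: S_3 = -7 * (-2)^3 = 56
i=4: S_4 = -7 * (-2)^4 = -112
The first 5 terms are: [-7, 14, -28, 56, -112]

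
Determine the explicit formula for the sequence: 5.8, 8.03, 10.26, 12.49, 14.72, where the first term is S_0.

Check differences: 8.03 - 5.8 = 2.23
10.26 - 8.03 = 2.23
Common difference d = 2.23.
First term a = 5.8.
Formula: S_i = 5.80 + 2.23*i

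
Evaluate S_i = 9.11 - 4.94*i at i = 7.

S_7 = 9.11 + -4.94*7 = 9.11 + -34.58 = -25.47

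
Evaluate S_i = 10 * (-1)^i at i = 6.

S_6 = 10 * (-1)^6 = 10 * 1 = 10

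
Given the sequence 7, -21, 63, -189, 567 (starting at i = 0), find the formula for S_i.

Check ratios: -21 / 7 = -3.0
Common ratio r = -3.
First term a = 7.
Formula: S_i = 7 * (-3)^i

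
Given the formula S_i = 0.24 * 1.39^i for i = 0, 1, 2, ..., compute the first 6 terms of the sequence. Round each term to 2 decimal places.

This is a geometric sequence.
i=0: S_0 = 0.24 * 1.39^0 = 0.24
i=1: S_1 = 0.24 * 1.39^1 ≈ 0.33
i=2: S_2 = 0.24 * 1.39^2 ≈ 0.46
i=3: S_3 = 0.24 * 1.39^3 ≈ 0.64
i=4: S_4 = 0.24 * 1.39^4 ≈ 0.9
i=5: S_5 = 0.24 * 1.39^5 ≈ 1.25
The first 6 terms are: [0.24, 0.33, 0.46, 0.64, 0.9, 1.25]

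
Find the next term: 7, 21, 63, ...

Ratios: 21 / 7 = 3.0
This is a geometric sequence with common ratio r = 3.
Next term = 63 * 3 = 189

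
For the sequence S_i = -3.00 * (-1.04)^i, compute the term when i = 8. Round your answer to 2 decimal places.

S_8 = -3.0 * (-1.04)^8 ≈ -3.0 * 1.3686 ≈ -4.11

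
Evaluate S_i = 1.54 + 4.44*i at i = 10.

S_10 = 1.54 + 4.44*10 = 1.54 + 44.4 = 45.94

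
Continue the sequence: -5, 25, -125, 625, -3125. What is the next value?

Ratios: 25 / -5 = -5.0
This is a geometric sequence with common ratio r = -5.
Next term = -3125 * -5 = 15625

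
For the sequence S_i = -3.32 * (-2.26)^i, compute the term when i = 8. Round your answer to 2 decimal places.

S_8 = -3.32 * (-2.26)^8 ≈ -3.32 * 680.5617 ≈ -2259.46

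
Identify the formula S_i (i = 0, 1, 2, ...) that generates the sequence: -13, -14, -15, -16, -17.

Check differences: -14 - -13 = -1
-15 - -14 = -1
Common difference d = -1.
First term a = -13.
Formula: S_i = -13 - 1*i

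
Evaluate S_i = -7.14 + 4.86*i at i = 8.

S_8 = -7.14 + 4.86*8 = -7.14 + 38.88 = 31.74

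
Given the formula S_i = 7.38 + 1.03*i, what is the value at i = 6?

S_6 = 7.38 + 1.03*6 = 7.38 + 6.18 = 13.56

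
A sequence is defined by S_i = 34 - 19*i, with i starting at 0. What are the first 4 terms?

This is an arithmetic sequence.
i=0: S_0 = 34 + -19*0 = 34
i=1: S_1 = 34 + -19*1 = 15
i=2: S_2 = 34 + -19*2 = -4
i=3: S_3 = 34 + -19*3 = -23
The first 4 terms are: [34, 15, -4, -23]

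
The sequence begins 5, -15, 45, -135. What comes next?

Ratios: -15 / 5 = -3.0
This is a geometric sequence with common ratio r = -3.
Next term = -135 * -3 = 405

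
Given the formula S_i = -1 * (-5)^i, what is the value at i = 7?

S_7 = -1 * (-5)^7 = -1 * -78125 = 78125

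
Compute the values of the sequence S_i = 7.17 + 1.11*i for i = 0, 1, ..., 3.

This is an arithmetic sequence.
i=0: S_0 = 7.17 + 1.11*0 = 7.17
i=1: S_1 = 7.17 + 1.11*1 = 8.28
i=2: S_2 = 7.17 + 1.11*2 = 9.39
i=3: S_3 = 7.17 + 1.11*3 = 10.5
The first 4 terms are: [7.17, 8.28, 9.39, 10.5]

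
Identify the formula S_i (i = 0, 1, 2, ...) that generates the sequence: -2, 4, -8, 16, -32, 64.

Check ratios: 4 / -2 = -2.0
Common ratio r = -2.
First term a = -2.
Formula: S_i = -2 * (-2)^i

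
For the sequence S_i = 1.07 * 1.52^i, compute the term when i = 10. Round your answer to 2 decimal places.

S_10 = 1.07 * 1.52^10 ≈ 1.07 * 65.8318 ≈ 70.44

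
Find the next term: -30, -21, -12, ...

Differences: -21 - -30 = 9
This is an arithmetic sequence with common difference d = 9.
Next term = -12 + 9 = -3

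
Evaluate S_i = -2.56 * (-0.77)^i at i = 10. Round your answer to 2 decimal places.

S_10 = -2.56 * (-0.77)^10 ≈ -2.56 * 0.0733 ≈ -0.19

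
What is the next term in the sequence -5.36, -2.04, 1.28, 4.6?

Differences: -2.04 - -5.36 = 3.32
This is an arithmetic sequence with common difference d = 3.32.
Next term = 4.6 + 3.32 = 7.92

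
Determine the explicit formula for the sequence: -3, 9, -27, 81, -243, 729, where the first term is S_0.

Check ratios: 9 / -3 = -3.0
Common ratio r = -3.
First term a = -3.
Formula: S_i = -3 * (-3)^i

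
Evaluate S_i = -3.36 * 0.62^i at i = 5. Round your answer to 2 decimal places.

S_5 = -3.36 * 0.62^5 ≈ -3.36 * 0.0916 ≈ -0.31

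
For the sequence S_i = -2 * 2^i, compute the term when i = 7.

S_7 = -2 * 2^7 = -2 * 128 = -256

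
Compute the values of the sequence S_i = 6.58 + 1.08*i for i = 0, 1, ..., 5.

This is an arithmetic sequence.
i=0: S_0 = 6.58 + 1.08*0 = 6.58
i=1: S_1 = 6.58 + 1.08*1 = 7.66
i=2: S_2 = 6.58 + 1.08*2 = 8.74
i=3: S_3 = 6.58 + 1.08*3 = 9.82
i=4: S_4 = 6.58 + 1.08*4 = 10.9
i=5: S_5 = 6.58 + 1.08*5 = 11.98
The first 6 terms are: [6.58, 7.66, 8.74, 9.82, 10.9, 11.98]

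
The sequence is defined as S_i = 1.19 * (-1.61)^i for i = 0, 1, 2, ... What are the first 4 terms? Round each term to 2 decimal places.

This is a geometric sequence.
i=0: S_0 = 1.19 * (-1.61)^0 = 1.19
i=1: S_1 = 1.19 * (-1.61)^1 ≈ -1.92
i=2: S_2 = 1.19 * (-1.61)^2 ≈ 3.08
i=3: S_3 = 1.19 * (-1.61)^3 ≈ -4.97
The first 4 terms are: [1.19, -1.92, 3.08, -4.97]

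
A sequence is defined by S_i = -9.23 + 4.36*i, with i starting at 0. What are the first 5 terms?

This is an arithmetic sequence.
i=0: S_0 = -9.23 + 4.36*0 = -9.23
i=1: S_1 = -9.23 + 4.36*1 = -4.87
i=2: S_2 = -9.23 + 4.36*2 = -0.51
i=3: S_3 = -9.23 + 4.36*3 = 3.85
i=4: S_4 = -9.23 + 4.36*4 = 8.21
The first 5 terms are: [-9.23, -4.87, -0.51, 3.85, 8.21]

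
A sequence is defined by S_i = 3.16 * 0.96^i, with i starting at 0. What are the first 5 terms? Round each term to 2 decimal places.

This is a geometric sequence.
i=0: S_0 = 3.16 * 0.96^0 = 3.16
i=1: S_1 = 3.16 * 0.96^1 ≈ 3.03
i=2: S_2 = 3.16 * 0.96^2 ≈ 2.91
i=3: S_3 = 3.16 * 0.96^3 ≈ 2.8
i=4: S_4 = 3.16 * 0.96^4 ≈ 2.68
The first 5 terms are: [3.16, 3.03, 2.91, 2.8, 2.68]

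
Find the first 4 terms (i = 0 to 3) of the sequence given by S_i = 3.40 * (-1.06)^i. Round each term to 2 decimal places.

This is a geometric sequence.
i=0: S_0 = 3.4 * (-1.06)^0 = 3.4
i=1: S_1 = 3.4 * (-1.06)^1 ≈ -3.6
i=2: S_2 = 3.4 * (-1.06)^2 ≈ 3.82
i=3: S_3 = 3.4 * (-1.06)^3 ≈ -4.05
The first 4 terms are: [3.4, -3.6, 3.82, -4.05]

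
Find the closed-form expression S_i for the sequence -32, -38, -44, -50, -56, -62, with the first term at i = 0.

Check differences: -38 - -32 = -6
-44 - -38 = -6
Common difference d = -6.
First term a = -32.
Formula: S_i = -32 - 6*i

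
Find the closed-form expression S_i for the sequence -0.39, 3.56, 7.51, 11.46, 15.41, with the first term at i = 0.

Check differences: 3.56 - -0.39 = 3.95
7.51 - 3.56 = 3.95
Common difference d = 3.95.
First term a = -0.39.
Formula: S_i = -0.39 + 3.95*i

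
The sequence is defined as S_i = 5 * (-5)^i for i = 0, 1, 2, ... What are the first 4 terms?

This is a geometric sequence.
i=0: S_0 = 5 * (-5)^0 = 5
i=1: S_1 = 5 * (-5)^1 = -25
i=2: S_2 = 5 * (-5)^2 = 125
i=3: S_3 = 5 * (-5)^3 = -625
The first 4 terms are: [5, -25, 125, -625]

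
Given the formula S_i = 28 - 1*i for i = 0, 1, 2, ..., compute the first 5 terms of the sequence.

This is an arithmetic sequence.
i=0: S_0 = 28 + -1*0 = 28
i=1: S_1 = 28 + -1*1 = 27
i=2: S_2 = 28 + -1*2 = 26
i=3: S_3 = 28 + -1*3 = 25
i=4: S_4 = 28 + -1*4 = 24
The first 5 terms are: [28, 27, 26, 25, 24]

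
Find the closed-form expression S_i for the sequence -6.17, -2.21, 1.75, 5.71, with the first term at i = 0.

Check differences: -2.21 - -6.17 = 3.96
1.75 - -2.21 = 3.96
Common difference d = 3.96.
First term a = -6.17.
Formula: S_i = -6.17 + 3.96*i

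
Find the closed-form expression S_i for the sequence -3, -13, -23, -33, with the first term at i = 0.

Check differences: -13 - -3 = -10
-23 - -13 = -10
Common difference d = -10.
First term a = -3.
Formula: S_i = -3 - 10*i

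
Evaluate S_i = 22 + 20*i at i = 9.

S_9 = 22 + 20*9 = 22 + 180 = 202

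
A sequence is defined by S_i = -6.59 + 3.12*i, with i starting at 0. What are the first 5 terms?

This is an arithmetic sequence.
i=0: S_0 = -6.59 + 3.12*0 = -6.59
i=1: S_1 = -6.59 + 3.12*1 = -3.47
i=2: S_2 = -6.59 + 3.12*2 = -0.35
i=3: S_3 = -6.59 + 3.12*3 = 2.77
i=4: S_4 = -6.59 + 3.12*4 = 5.89
The first 5 terms are: [-6.59, -3.47, -0.35, 2.77, 5.89]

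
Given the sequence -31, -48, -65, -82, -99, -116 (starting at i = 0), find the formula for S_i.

Check differences: -48 - -31 = -17
-65 - -48 = -17
Common difference d = -17.
First term a = -31.
Formula: S_i = -31 - 17*i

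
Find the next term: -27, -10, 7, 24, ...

Differences: -10 - -27 = 17
This is an arithmetic sequence with common difference d = 17.
Next term = 24 + 17 = 41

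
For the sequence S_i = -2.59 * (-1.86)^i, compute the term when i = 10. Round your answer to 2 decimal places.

S_10 = -2.59 * (-1.86)^10 ≈ -2.59 * 495.5979 ≈ -1283.6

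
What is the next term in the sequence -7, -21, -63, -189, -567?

Ratios: -21 / -7 = 3.0
This is a geometric sequence with common ratio r = 3.
Next term = -567 * 3 = -1701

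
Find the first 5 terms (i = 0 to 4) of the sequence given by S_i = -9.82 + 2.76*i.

This is an arithmetic sequence.
i=0: S_0 = -9.82 + 2.76*0 = -9.82
i=1: S_1 = -9.82 + 2.76*1 = -7.06
i=2: S_2 = -9.82 + 2.76*2 = -4.3
i=3: S_3 = -9.82 + 2.76*3 = -1.54
i=4: S_4 = -9.82 + 2.76*4 = 1.22
The first 5 terms are: [-9.82, -7.06, -4.3, -1.54, 1.22]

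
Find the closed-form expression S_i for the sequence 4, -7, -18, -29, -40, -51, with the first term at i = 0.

Check differences: -7 - 4 = -11
-18 - -7 = -11
Common difference d = -11.
First term a = 4.
Formula: S_i = 4 - 11*i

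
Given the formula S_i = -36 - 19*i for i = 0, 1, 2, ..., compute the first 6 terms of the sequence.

This is an arithmetic sequence.
i=0: S_0 = -36 + -19*0 = -36
i=1: S_1 = -36 + -19*1 = -55
i=2: S_2 = -36 + -19*2 = -74
i=3: S_3 = -36 + -19*3 = -93
i=4: S_4 = -36 + -19*4 = -112
i=5: S_5 = -36 + -19*5 = -131
The first 6 terms are: [-36, -55, -74, -93, -112, -131]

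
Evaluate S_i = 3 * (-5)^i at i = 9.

S_9 = 3 * (-5)^9 = 3 * -1953125 = -5859375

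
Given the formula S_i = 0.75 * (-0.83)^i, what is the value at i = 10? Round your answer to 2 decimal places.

S_10 = 0.75 * (-0.83)^10 ≈ 0.75 * 0.1552 ≈ 0.12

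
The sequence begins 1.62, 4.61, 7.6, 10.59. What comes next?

Differences: 4.61 - 1.62 = 2.99
This is an arithmetic sequence with common difference d = 2.99.
Next term = 10.59 + 2.99 = 13.58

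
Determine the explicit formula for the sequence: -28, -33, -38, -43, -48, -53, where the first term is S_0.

Check differences: -33 - -28 = -5
-38 - -33 = -5
Common difference d = -5.
First term a = -28.
Formula: S_i = -28 - 5*i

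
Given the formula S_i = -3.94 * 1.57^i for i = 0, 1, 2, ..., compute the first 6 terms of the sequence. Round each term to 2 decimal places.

This is a geometric sequence.
i=0: S_0 = -3.94 * 1.57^0 = -3.94
i=1: S_1 = -3.94 * 1.57^1 ≈ -6.19
i=2: S_2 = -3.94 * 1.57^2 ≈ -9.71
i=3: S_3 = -3.94 * 1.57^3 ≈ -15.25
i=4: S_4 = -3.94 * 1.57^4 ≈ -23.94
i=5: S_5 = -3.94 * 1.57^5 ≈ -37.58
The first 6 terms are: [-3.94, -6.19, -9.71, -15.25, -23.94, -37.58]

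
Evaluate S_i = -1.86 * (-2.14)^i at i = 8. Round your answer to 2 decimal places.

S_8 = -1.86 * (-2.14)^8 ≈ -1.86 * 439.8557 ≈ -818.13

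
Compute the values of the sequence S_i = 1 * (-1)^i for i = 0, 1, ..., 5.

This is a geometric sequence.
i=0: S_0 = 1 * (-1)^0 = 1
i=1: S_1 = 1 * (-1)^1 = -1
i=2: S_2 = 1 * (-1)^2 = 1
i=3: S_3 = 1 * (-1)^3 = -1
i=4: S_4 = 1 * (-1)^4 = 1
i=5: S_5 = 1 * (-1)^5 = -1
The first 6 terms are: [1, -1, 1, -1, 1, -1]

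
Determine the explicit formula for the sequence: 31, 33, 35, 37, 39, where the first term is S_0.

Check differences: 33 - 31 = 2
35 - 33 = 2
Common difference d = 2.
First term a = 31.
Formula: S_i = 31 + 2*i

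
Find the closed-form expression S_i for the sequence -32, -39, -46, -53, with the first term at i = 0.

Check differences: -39 - -32 = -7
-46 - -39 = -7
Common difference d = -7.
First term a = -32.
Formula: S_i = -32 - 7*i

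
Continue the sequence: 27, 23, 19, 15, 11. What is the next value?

Differences: 23 - 27 = -4
This is an arithmetic sequence with common difference d = -4.
Next term = 11 + -4 = 7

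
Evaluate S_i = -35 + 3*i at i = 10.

S_10 = -35 + 3*10 = -35 + 30 = -5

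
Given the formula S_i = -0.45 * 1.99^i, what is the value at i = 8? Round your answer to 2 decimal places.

S_8 = -0.45 * 1.99^8 ≈ -0.45 * 245.9374 ≈ -110.67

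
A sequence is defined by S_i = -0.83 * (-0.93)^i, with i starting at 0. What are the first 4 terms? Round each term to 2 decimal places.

This is a geometric sequence.
i=0: S_0 = -0.83 * (-0.93)^0 = -0.83
i=1: S_1 = -0.83 * (-0.93)^1 ≈ 0.77
i=2: S_2 = -0.83 * (-0.93)^2 ≈ -0.72
i=3: S_3 = -0.83 * (-0.93)^3 ≈ 0.67
The first 4 terms are: [-0.83, 0.77, -0.72, 0.67]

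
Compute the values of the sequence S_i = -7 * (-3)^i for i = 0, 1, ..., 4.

This is a geometric sequence.
i=0: S_0 = -7 * (-3)^0 = -7
i=1: S_1 = -7 * (-3)^1 = 21
i=2: S_2 = -7 * (-3)^2 = -63
i=3: S_3 = -7 * (-3)^3 = 189
i=4: S_4 = -7 * (-3)^4 = -567
The first 5 terms are: [-7, 21, -63, 189, -567]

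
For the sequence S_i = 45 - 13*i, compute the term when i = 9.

S_9 = 45 + -13*9 = 45 + -117 = -72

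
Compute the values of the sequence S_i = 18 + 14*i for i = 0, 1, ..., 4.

This is an arithmetic sequence.
i=0: S_0 = 18 + 14*0 = 18
i=1: S_1 = 18 + 14*1 = 32
i=2: S_2 = 18 + 14*2 = 46
i=3: S_3 = 18 + 14*3 = 60
i=4: S_4 = 18 + 14*4 = 74
The first 5 terms are: [18, 32, 46, 60, 74]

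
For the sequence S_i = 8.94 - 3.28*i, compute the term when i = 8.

S_8 = 8.94 + -3.28*8 = 8.94 + -26.24 = -17.3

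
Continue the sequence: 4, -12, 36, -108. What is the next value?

Ratios: -12 / 4 = -3.0
This is a geometric sequence with common ratio r = -3.
Next term = -108 * -3 = 324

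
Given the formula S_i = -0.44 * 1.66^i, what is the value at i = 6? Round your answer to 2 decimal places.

S_6 = -0.44 * 1.66^6 ≈ -0.44 * 20.9242 ≈ -9.21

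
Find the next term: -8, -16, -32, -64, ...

Ratios: -16 / -8 = 2.0
This is a geometric sequence with common ratio r = 2.
Next term = -64 * 2 = -128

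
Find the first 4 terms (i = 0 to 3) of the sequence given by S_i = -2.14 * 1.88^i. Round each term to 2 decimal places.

This is a geometric sequence.
i=0: S_0 = -2.14 * 1.88^0 = -2.14
i=1: S_1 = -2.14 * 1.88^1 ≈ -4.02
i=2: S_2 = -2.14 * 1.88^2 ≈ -7.56
i=3: S_3 = -2.14 * 1.88^3 ≈ -14.22
The first 4 terms are: [-2.14, -4.02, -7.56, -14.22]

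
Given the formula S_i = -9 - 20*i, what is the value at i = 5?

S_5 = -9 + -20*5 = -9 + -100 = -109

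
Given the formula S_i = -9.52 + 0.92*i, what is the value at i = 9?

S_9 = -9.52 + 0.92*9 = -9.52 + 8.28 = -1.24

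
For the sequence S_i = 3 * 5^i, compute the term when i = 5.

S_5 = 3 * 5^5 = 3 * 3125 = 9375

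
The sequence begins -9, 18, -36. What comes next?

Ratios: 18 / -9 = -2.0
This is a geometric sequence with common ratio r = -2.
Next term = -36 * -2 = 72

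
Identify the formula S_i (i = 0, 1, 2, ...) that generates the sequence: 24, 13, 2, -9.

Check differences: 13 - 24 = -11
2 - 13 = -11
Common difference d = -11.
First term a = 24.
Formula: S_i = 24 - 11*i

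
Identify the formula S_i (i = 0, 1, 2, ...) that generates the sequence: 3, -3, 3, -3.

Check ratios: -3 / 3 = -1.0
Common ratio r = -1.
First term a = 3.
Formula: S_i = 3 * (-1)^i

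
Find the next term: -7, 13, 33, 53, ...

Differences: 13 - -7 = 20
This is an arithmetic sequence with common difference d = 20.
Next term = 53 + 20 = 73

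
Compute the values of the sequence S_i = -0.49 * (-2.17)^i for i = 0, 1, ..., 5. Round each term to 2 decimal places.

This is a geometric sequence.
i=0: S_0 = -0.49 * (-2.17)^0 = -0.49
i=1: S_1 = -0.49 * (-2.17)^1 ≈ 1.06
i=2: S_2 = -0.49 * (-2.17)^2 ≈ -2.31
i=3: S_3 = -0.49 * (-2.17)^3 ≈ 5.01
i=4: S_4 = -0.49 * (-2.17)^4 ≈ -10.87
i=5: S_5 = -0.49 * (-2.17)^5 ≈ 23.58
The first 6 terms are: [-0.49, 1.06, -2.31, 5.01, -10.87, 23.58]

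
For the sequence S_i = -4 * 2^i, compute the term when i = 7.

S_7 = -4 * 2^7 = -4 * 128 = -512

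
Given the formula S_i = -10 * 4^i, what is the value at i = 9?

S_9 = -10 * 4^9 = -10 * 262144 = -2621440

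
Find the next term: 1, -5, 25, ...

Ratios: -5 / 1 = -5.0
This is a geometric sequence with common ratio r = -5.
Next term = 25 * -5 = -125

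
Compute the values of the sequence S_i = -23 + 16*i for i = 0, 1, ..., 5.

This is an arithmetic sequence.
i=0: S_0 = -23 + 16*0 = -23
i=1: S_1 = -23 + 16*1 = -7
i=2: S_2 = -23 + 16*2 = 9
i=3: S_3 = -23 + 16*3 = 25
i=4: S_4 = -23 + 16*4 = 41
i=5: S_5 = -23 + 16*5 = 57
The first 6 terms are: [-23, -7, 9, 25, 41, 57]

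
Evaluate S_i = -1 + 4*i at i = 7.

S_7 = -1 + 4*7 = -1 + 28 = 27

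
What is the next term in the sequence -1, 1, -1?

Ratios: 1 / -1 = -1.0
This is a geometric sequence with common ratio r = -1.
Next term = -1 * -1 = 1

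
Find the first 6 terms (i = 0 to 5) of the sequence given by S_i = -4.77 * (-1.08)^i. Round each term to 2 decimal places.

This is a geometric sequence.
i=0: S_0 = -4.77 * (-1.08)^0 = -4.77
i=1: S_1 = -4.77 * (-1.08)^1 ≈ 5.15
i=2: S_2 = -4.77 * (-1.08)^2 ≈ -5.56
i=3: S_3 = -4.77 * (-1.08)^3 ≈ 6.01
i=4: S_4 = -4.77 * (-1.08)^4 ≈ -6.49
i=5: S_5 = -4.77 * (-1.08)^5 ≈ 7.01
The first 6 terms are: [-4.77, 5.15, -5.56, 6.01, -6.49, 7.01]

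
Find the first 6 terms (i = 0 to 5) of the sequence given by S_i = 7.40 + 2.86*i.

This is an arithmetic sequence.
i=0: S_0 = 7.4 + 2.86*0 = 7.4
i=1: S_1 = 7.4 + 2.86*1 = 10.26
i=2: S_2 = 7.4 + 2.86*2 = 13.12
i=3: S_3 = 7.4 + 2.86*3 = 15.98
i=4: S_4 = 7.4 + 2.86*4 = 18.84
i=5: S_5 = 7.4 + 2.86*5 = 21.7
The first 6 terms are: [7.4, 10.26, 13.12, 15.98, 18.84, 21.7]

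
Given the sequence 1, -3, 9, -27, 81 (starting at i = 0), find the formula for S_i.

Check ratios: -3 / 1 = -3.0
Common ratio r = -3.
First term a = 1.
Formula: S_i = 1 * (-3)^i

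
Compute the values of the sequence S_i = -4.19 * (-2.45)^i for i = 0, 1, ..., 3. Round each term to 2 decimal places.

This is a geometric sequence.
i=0: S_0 = -4.19 * (-2.45)^0 = -4.19
i=1: S_1 = -4.19 * (-2.45)^1 ≈ 10.27
i=2: S_2 = -4.19 * (-2.45)^2 ≈ -25.15
i=3: S_3 = -4.19 * (-2.45)^3 ≈ 61.62
The first 4 terms are: [-4.19, 10.27, -25.15, 61.62]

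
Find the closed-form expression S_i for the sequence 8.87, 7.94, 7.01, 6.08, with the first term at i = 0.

Check differences: 7.94 - 8.87 = -0.93
7.01 - 7.94 = -0.93
Common difference d = -0.93.
First term a = 8.87.
Formula: S_i = 8.87 - 0.93*i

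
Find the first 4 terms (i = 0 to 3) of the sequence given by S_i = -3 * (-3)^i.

This is a geometric sequence.
i=0: S_0 = -3 * (-3)^0 = -3
i=1: S_1 = -3 * (-3)^1 = 9
i=2: S_2 = -3 * (-3)^2 = -27
i=3: S_3 = -3 * (-3)^3 = 81
The first 4 terms are: [-3, 9, -27, 81]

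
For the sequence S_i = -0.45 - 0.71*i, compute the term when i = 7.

S_7 = -0.45 + -0.71*7 = -0.45 + -4.97 = -5.42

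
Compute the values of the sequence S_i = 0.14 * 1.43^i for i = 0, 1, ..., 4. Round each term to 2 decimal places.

This is a geometric sequence.
i=0: S_0 = 0.14 * 1.43^0 = 0.14
i=1: S_1 = 0.14 * 1.43^1 ≈ 0.2
i=2: S_2 = 0.14 * 1.43^2 ≈ 0.29
i=3: S_3 = 0.14 * 1.43^3 ≈ 0.41
i=4: S_4 = 0.14 * 1.43^4 ≈ 0.59
The first 5 terms are: [0.14, 0.2, 0.29, 0.41, 0.59]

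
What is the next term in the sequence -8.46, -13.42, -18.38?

Differences: -13.42 - -8.46 = -4.96
This is an arithmetic sequence with common difference d = -4.96.
Next term = -18.38 + -4.96 = -23.34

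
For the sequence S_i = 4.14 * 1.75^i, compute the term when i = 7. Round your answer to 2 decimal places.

S_7 = 4.14 * 1.75^7 ≈ 4.14 * 50.2651 ≈ 208.1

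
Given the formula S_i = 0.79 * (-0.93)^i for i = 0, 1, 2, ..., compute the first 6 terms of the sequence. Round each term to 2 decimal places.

This is a geometric sequence.
i=0: S_0 = 0.79 * (-0.93)^0 = 0.79
i=1: S_1 = 0.79 * (-0.93)^1 ≈ -0.73
i=2: S_2 = 0.79 * (-0.93)^2 ≈ 0.68
i=3: S_3 = 0.79 * (-0.93)^3 ≈ -0.64
i=4: S_4 = 0.79 * (-0.93)^4 ≈ 0.59
i=5: S_5 = 0.79 * (-0.93)^5 ≈ -0.55
The first 6 terms are: [0.79, -0.73, 0.68, -0.64, 0.59, -0.55]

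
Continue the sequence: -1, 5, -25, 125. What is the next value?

Ratios: 5 / -1 = -5.0
This is a geometric sequence with common ratio r = -5.
Next term = 125 * -5 = -625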